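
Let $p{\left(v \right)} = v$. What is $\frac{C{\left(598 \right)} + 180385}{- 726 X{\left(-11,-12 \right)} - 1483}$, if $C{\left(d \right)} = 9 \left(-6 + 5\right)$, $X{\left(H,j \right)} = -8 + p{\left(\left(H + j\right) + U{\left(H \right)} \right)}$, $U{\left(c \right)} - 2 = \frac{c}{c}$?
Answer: $\frac{180376}{18845} \approx 9.5716$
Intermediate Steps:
$U{\left(c \right)} = 3$ ($U{\left(c \right)} = 2 + \frac{c}{c} = 2 + 1 = 3$)
$X{\left(H,j \right)} = -5 + H + j$ ($X{\left(H,j \right)} = -8 + \left(\left(H + j\right) + 3\right) = -8 + \left(3 + H + j\right) = -5 + H + j$)
$C{\left(d \right)} = -9$ ($C{\left(d \right)} = 9 \left(-1\right) = -9$)
$\frac{C{\left(598 \right)} + 180385}{- 726 X{\left(-11,-12 \right)} - 1483} = \frac{-9 + 180385}{- 726 \left(-5 - 11 - 12\right) - 1483} = \frac{180376}{\left(-726\right) \left(-28\right) - 1483} = \frac{180376}{20328 - 1483} = \frac{180376}{18845}$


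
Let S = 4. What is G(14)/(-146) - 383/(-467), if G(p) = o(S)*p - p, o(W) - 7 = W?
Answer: -4731/34091 ≈ -0.13878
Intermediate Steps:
o(W) = 7 + W
G(p) = 10*p (G(p) = (7 + 4)*p - p = 11*p - p = 10*p)
G(14)/(-146) - 383/(-467) = (10*14)/(-146) - 383/(-467) = 140*(-1/146) - 383*(-1/467) = -70/73 + 383/467 = -4731/34091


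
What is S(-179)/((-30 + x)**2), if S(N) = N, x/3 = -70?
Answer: -179/57600 ≈ -0.0031076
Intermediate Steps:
x = -210 (x = 3*(-70) = -210)
S(-179)/((-30 + x)**2) = -179/(-30 - 210)**2 = -179/((-240)**2) = -179/57600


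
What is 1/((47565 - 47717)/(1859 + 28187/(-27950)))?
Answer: -51930863/4248400 ≈ -12.224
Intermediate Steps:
1/((47565 - 47717)/(1859 + 28187/(-27950))) = 1/(-152/(1859 + 28187*(-1/27950))) = 1/(-152/(1859 - 28187/27950)) = 1/(-152/51930863/27950) = 1/(-152*27950/51930863) = 1/(-4248400/51930863) = -51930863/4248400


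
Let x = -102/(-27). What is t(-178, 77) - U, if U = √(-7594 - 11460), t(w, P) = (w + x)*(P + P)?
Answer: -241472/9 - I*√19054 ≈ -26830.0 - 138.04*I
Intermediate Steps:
x = 34/9 (x = -102*(-1/27) = 34/9 ≈ 3.7778)
t(w, P) = 2*P*(34/9 + w) (t(w, P) = (w + 34/9)*(P + P) = (34/9 + w)*(2*P) = 2*P*(34/9 + w))
U = I*√19054 (U = √(-19054) = I*√19054 ≈ 138.04*I)
t(-178, 77) - U = (2/9)*77*(34 + 9*(-178)) - I*√19054 = (2/9)*77*(34 - 1602) - I*√19054 = (2/9)*77*(-1568) - I*√19054 = -241472/9 - I*√19054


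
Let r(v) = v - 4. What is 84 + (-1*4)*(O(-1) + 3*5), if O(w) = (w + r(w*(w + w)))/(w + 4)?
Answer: 28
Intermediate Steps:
r(v) = -4 + v
O(w) = (-4 + w + 2*w**2)/(4 + w) (O(w) = (w + (-4 + w*(w + w)))/(w + 4) = (w + (-4 + w*(2*w)))/(4 + w) = (w + (-4 + 2*w**2))/(4 + w) = (-4 + w + 2*w**2)/(4 + w))
84 + (-1*4)*(O(-1) + 3*5) = 84 + (-1*4)*((-4 - 1 + 2*(-1)**2)/(4 - 1) + 3*5) = 84 - 4*((-4 - 1 + 2*1)/3 + 15) = 84 - 4*((-4 - 1 + 2)/3 + 15) = 84 - 4*((1/3)*(-3) + 15) = 84 - 4*(-1 + 15) = 84 - 4*14 = 84 - 56 = 28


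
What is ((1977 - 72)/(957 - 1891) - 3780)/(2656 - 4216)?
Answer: 18115/7472 ≈ 2.4244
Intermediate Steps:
((1977 - 72)/(957 - 1891) - 3780)/(2656 - 4216) = (1905/(-934) - 3780)/(-1560) = (1905*(-1/934) - 3780)*(-1/1560) = (-1905/934 - 3780)*(-1/1560) = -3532425/934*(-1/1560) = 18115/7472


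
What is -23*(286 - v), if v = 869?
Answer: 13409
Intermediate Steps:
-23*(286 - v) = -23*(286 - 1*869) = -23*(286 - 869) = -23*(-583) = 13409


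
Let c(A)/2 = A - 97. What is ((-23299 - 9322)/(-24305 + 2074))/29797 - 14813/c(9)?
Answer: 892035486117/10598673712 ≈ 84.165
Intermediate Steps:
c(A) = -194 + 2*A (c(A) = 2*(A - 97) = 2*(-97 + A) = -194 + 2*A)
((-23299 - 9322)/(-24305 + 2074))/29797 - 14813/c(9) = ((-23299 - 9322)/(-24305 + 2074))/29797 - 14813/(-194 + 2*9) = -32621/(-22231)*(1/29797) - 14813/(-194 + 18) = -32621*(-1/22231)*(1/29797) - 14813/(-176) = (32621/22231)*(1/29797) - 14813*(-1/176) = 32621/662417107 + 14813/176 = 892035486117/10598673712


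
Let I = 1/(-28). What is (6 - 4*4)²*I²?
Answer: 25/196 ≈ 0.12755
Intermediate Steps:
I = -1/28 ≈ -0.035714
(6 - 4*4)²*I² = (6 - 4*4)²*(-1/28)² = (6 - 16)²*(1/784) = (-10)²*(1/784) = 100*(1/784) = 25/196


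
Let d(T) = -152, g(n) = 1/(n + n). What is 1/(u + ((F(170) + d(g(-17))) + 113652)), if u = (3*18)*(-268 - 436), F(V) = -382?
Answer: 1/75102 ≈ 1.3315e-5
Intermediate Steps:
g(n) = 1/(2*n)
u = -38016 (u = 54*(-704) = -38016)
1/(u + ((F(170) + d(g(-17))) + 113652)) = 1/(-38016 + ((-382 - 152) + 113652)) = 1/(-38016 + (-534 + 113652)) = 1/(-38016 + 113118) = 1/75102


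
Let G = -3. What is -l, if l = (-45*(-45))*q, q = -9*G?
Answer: -54675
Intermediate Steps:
q = 27 (q = -9*(-3) = 27)
l = 54675 (l = -45*(-45)*27 = 2025*27 = 54675)
-l = -1*54675 = -54675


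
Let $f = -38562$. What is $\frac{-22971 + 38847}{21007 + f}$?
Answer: $- \frac{15876}{17555} \approx -0.90436$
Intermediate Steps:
$\frac{-22971 + 38847}{21007 + f} = \frac{-22971 + 38847}{21007 - 38562} = \frac{15876}{-17555} = 15876 \left(- \frac{1}{17555}\right) = - \frac{15876}{17555}$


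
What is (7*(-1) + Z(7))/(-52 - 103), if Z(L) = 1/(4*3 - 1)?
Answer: 76/1705 ≈ 0.044575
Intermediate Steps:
Z(L) = 1/11 (Z(L) = 1/(12 - 1) = 1/11)
(7*(-1) + Z(7))/(-52 - 103) = (7*(-1) + 1/11)/(-52 - 103) = (-7 + 1/11)/(-155) = -1/155*(-76/11) = 76/1705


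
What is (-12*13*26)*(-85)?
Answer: 344760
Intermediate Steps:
(-12*13*26)*(-85) = -156*26*(-85) = -4056*(-85) = 344760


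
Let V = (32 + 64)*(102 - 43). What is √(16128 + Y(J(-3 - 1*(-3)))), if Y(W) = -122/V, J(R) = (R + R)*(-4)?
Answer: √8084374995/708 ≈ 127.00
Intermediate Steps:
V = 5664 (V = 96*59 = 5664)
J(R) = -8*R (J(R) = (2*R)*(-4) = -8*R)
Y(W) = -61/2832 (Y(W) = -122/5664 = -122*1/5664 = -61/2832)
√(16128 + Y(J(-3 - 1*(-3)))) = √(16128 - 61/2832) = √(45674435/2832) = √8084374995/708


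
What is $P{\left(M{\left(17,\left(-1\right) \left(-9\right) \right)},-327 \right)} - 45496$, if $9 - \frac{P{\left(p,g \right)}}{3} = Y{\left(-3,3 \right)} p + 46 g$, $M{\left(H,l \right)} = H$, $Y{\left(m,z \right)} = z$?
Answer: $-496$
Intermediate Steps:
$P{\left(p,g \right)} = 27 - 138 g - 9 p$ ($P{\left(p,g \right)} = 27 - 3 \left(3 p + 46 g\right) = 27 - \left(9 p + 138 g\right) = 27 - 138 g - 9 p$)
$P{\left(M{\left(17,\left(-1\right) \left(-9\right) \right)},-327 \right)} - 45496 = \left(27 - -45126 - 153\right) - 45496 = \left(27 + 45126 - 153\right) - 45496 = 45000 - 45496 = -496$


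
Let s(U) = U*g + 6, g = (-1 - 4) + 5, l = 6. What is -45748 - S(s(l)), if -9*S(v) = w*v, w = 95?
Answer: -137054/3 ≈ -45685.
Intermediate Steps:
g = 0 (g = -5 + 5 = 0)
s(U) = 6 (s(U) = U*0 + 6 = 0 + 6 = 6)
S(v) = -95*v/9
-45748 - S(s(l)) = -45748 - (-95)*6/9 = -45748 - 1*(-190/3) = -45748 + 190/3 = -137054/3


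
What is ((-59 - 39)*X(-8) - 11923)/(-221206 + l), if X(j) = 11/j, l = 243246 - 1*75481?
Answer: 47153/213764 ≈ 0.22058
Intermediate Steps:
l = 167765 (l = 243246 - 75481 = 167765)
((-59 - 39)*X(-8) - 11923)/(-221206 + l) = ((-59 - 39)*(11/(-8)) - 11923)/(-221206 + 167765) = (-1078*(-1)/8 - 11923)/(-53441) = (-98*(-11/8) - 11923)*(-1/53441) = (539/4 - 11923)*(-1/53441) = -47153/4*(-1/53441) = 47153/213764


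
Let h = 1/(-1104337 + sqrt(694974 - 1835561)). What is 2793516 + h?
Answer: 3406864144641284159/1219561350156 - I*sqrt(1140587)/1219561350156 ≈ 2.7935e+6 - 8.7571e-10*I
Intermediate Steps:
h = 1/(-1104337 + I*sqrt(1140587)) (h = 1/(-1104337 + sqrt(-1140587)) = 1/(-1104337 + I*sqrt(1140587)) ≈ -9.0552e-7 - 8.76e-10*I)
2793516 + h = 2793516 + (-1104337/1219561350156 - I*sqrt(1140587)/1219561350156) = 3406864144641284159/1219561350156 - I*sqrt(1140587)/1219561350156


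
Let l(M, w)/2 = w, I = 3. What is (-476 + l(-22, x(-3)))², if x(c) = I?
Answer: 220900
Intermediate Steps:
x(c) = 3
l(M, w) = 2*w
(-476 + l(-22, x(-3)))² = (-476 + 2*3)² = (-476 + 6)² = (-470)² = 220900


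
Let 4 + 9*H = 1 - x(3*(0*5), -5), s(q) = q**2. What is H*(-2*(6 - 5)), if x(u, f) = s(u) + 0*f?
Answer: 2/3 ≈ 0.66667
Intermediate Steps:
x(u, f) = u**2 (x(u, f) = u**2 + 0*f = u**2 + 0 = u**2)
H = -1/3 (H = -4/9 + (1 - (3*(0*5))**2)/9 = -4/9 + (1 - (3*0)**2)/9 = -4/9 + (1 - 1*0**2)/9 = -4/9 + (1 - 1*0)/9 = -4/9 + (1 + 0)/9 = -4/9 + (1/9)*1 = -4/9 + 1/9 = -1/3 ≈ -0.33333)
H*(-2*(6 - 5)) = -(-2)*(6 - 5)/3 = -(-2)/3 = -1/3*(-2) = 2/3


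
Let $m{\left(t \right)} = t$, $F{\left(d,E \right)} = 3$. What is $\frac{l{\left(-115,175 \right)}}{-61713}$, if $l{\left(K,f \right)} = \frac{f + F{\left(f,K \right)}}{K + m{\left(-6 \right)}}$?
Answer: $\frac{178}{7467273} \approx 2.3837 \cdot 10^{-5}$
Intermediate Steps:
$l{\left(K,f \right)} = \frac{3 + f}{-6 + K}$ ($l{\left(K,f \right)} = \frac{f + 3}{K - 6} = \frac{3 + f}{-6 + K}$)
$\frac{l{\left(-115,175 \right)}}{-61713} = \frac{\frac{1}{-6 - 115} \left(3 + 175\right)}{-61713} = \frac{1}{-121} \cdot 178 \left(- \frac{1}{61713}\right) = \left(- \frac{1}{121}\right) 178 \left(- \frac{1}{61713}\right) = \left(- \frac{178}{121}\right) \left(- \frac{1}{61713}\right) = \frac{178}{7467273}$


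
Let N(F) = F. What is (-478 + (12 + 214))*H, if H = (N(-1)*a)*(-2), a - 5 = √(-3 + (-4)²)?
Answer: -2520 - 504*√13 ≈ -4337.2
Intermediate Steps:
a = 5 + √13 (a = 5 + √(-3 + (-4)²) = 5 + √(-3 + 16) = 5 + √13 ≈ 8.6055)
H = 10 + 2*√13 (H = -(5 + √13)*(-2) = (-5 - √13)*(-2) = 10 + 2*√13 ≈ 17.211)
(-478 + (12 + 214))*H = (-478 + (12 + 214))*(10 + 2*√13) = (-478 + 226)*(10 + 2*√13) = -252*(10 + 2*√13) = -2520 - 504*√13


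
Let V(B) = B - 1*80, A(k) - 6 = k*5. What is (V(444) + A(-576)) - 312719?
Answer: -315229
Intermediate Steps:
A(k) = 6 + 5*k (A(k) = 6 + k*5 = 6 + 5*k)
V(B) = -80 + B (V(B) = B - 80 = -80 + B)
(V(444) + A(-576)) - 312719 = ((-80 + 444) + (6 + 5*(-576))) - 312719 = (364 + (6 - 2880)) - 312719 = (364 - 2874) - 312719 = -2510 - 312719 = -315229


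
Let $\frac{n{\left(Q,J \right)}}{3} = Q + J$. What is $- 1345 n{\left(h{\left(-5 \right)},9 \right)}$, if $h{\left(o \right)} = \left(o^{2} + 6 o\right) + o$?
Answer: $4035$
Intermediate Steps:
$h{\left(o \right)} = o^{2} + 7 o$
$n{\left(Q,J \right)} = 3 J + 3 Q$ ($n{\left(Q,J \right)} = 3 \left(Q + J\right) = 3 \left(J + Q\right) = 3 J + 3 Q$)
$- 1345 n{\left(h{\left(-5 \right)},9 \right)} = - 1345 \left(3 \cdot 9 + 3 \left(- 5 \left(7 - 5\right)\right)\right) = - 1345 \left(27 + 3 \left(\left(-5\right) 2\right)\right) = - 1345 \left(27 + 3 \left(-10\right)\right) = - 1345 \left(27 - 30\right) = \left(-1345\right) \left(-3\right) = 4035$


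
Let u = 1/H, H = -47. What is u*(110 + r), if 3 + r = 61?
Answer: -168/47 ≈ -3.5745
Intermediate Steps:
r = 58 (r = -3 + 61 = 58)
u = -1/47 (u = 1/(-47) = -1/47 ≈ -0.021277)
u*(110 + r) = -(110 + 58)/47 = -1/47*168 = -168/47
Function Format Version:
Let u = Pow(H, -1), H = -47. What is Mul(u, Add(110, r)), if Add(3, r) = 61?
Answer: Rational(-168, 47) ≈ -3.5745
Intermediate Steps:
r = 58 (r = Add(-3, 61) = 58)
u = Rational(-1, 47) (u = Pow(-47, -1) = Rational(-1, 47) ≈ -0.021277)
Mul(u, Add(110, r)) = Mul(Rational(-1, 47), Add(110, 58)) = Mul(Rational(-1, 47), 168) = Rational(-168, 47)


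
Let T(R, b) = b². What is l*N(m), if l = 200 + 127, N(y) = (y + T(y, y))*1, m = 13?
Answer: 59514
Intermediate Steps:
N(y) = y + y² (N(y) = (y + y²)*1 = y + y²)
l = 327
l*N(m) = 327*(13*(1 + 13)) = 327*(13*14) = 327*182 = 59514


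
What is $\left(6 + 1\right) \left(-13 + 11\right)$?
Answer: $-14$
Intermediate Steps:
$\left(6 + 1\right) \left(-13 + 11\right) = 7 \left(-2\right) = -14$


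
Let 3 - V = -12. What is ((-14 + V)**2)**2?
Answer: 1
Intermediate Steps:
V = 15 (V = 3 - 1*(-12) = 3 + 12 = 15)
((-14 + V)**2)**2 = ((-14 + 15)**2)**2 = (1**2)**2 = 1**2 = 1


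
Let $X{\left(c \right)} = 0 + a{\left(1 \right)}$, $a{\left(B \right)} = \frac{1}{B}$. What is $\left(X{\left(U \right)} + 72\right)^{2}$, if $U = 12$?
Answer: $5329$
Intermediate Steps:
$X{\left(c \right)} = 1$ ($X{\left(c \right)} = 0 + 1^{-1} = 0 + 1 = 1$)
$\left(X{\left(U \right)} + 72\right)^{2} = \left(1 + 72\right)^{2} = 73^{2} = 5329$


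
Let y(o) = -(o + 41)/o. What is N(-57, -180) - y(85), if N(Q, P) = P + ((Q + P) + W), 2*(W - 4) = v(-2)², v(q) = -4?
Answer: -34299/85 ≈ -403.52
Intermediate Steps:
W = 12 (W = 4 + (½)*(-4)² = 4 + (½)*16 = 4 + 8 = 12)
y(o) = -(41 + o)/o
N(Q, P) = 12 + Q + 2*P (N(Q, P) = P + ((Q + P) + 12) = P + ((P + Q) + 12) = P + (12 + P + Q) = 12 + Q + 2*P)
N(-57, -180) - y(85) = (12 - 57 + 2*(-180)) - (-41 - 1*85)/85 = (12 - 57 - 360) - (-41 - 85)/85 = -405 - (-126)/85 = -405 - 1*(-126/85) = -405 + 126/85 = -34299/85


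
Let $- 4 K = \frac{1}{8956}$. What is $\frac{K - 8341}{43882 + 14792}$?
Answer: $- \frac{42686855}{300276768} \approx -0.14216$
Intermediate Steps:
$K = - \frac{1}{35824}$ ($K = - \frac{1}{4 \cdot 8956} = \left(- \frac{1}{4}\right) \frac{1}{8956} = - \frac{1}{35824} \approx -2.7914 \cdot 10^{-5}$)
$\frac{K - 8341}{43882 + 14792} = \frac{- \frac{1}{35824} - 8341}{43882 + 14792} = - \frac{298807985}{35824 \cdot 58674} = \left(- \frac{298807985}{35824}\right) \frac{1}{58674} = - \frac{42686855}{300276768}$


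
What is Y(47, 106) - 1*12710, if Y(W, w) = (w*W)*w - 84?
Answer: 515298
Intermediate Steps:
Y(W, w) = -84 + W*w**2 (Y(W, w) = (W*w)*w - 84 = W*w**2 - 84 = -84 + W*w**2)
Y(47, 106) - 1*12710 = (-84 + 47*106**2) - 1*12710 = (-84 + 47*11236) - 12710 = (-84 + 528092) - 12710 = 528008 - 12710 = 515298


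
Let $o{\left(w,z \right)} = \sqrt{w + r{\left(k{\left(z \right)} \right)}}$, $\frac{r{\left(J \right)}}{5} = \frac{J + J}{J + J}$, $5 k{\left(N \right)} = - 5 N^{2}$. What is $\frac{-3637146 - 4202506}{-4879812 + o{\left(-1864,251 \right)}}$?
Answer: $\frac{38256027905424}{23812565157203} + \frac{101915476 i \sqrt{11}}{23812565157203} \approx 1.6065 + 1.4195 \cdot 10^{-5} i$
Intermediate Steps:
$k{\left(N \right)} = - N^{2}$ ($k{\left(N \right)} = \frac{\left(-5\right) N^{2}}{5} = - N^{2}$)
$r{\left(J \right)} = 5$ ($r{\left(J \right)} = 5 \frac{J + J}{J + J} = 5 \frac{2 J}{2 J} = 5 \cdot 2 J \frac{1}{2 J} = 5 \cdot 1 = 5$)
$o{\left(w,z \right)} = \sqrt{5 + w}$ ($o{\left(w,z \right)} = \sqrt{w + 5} = \sqrt{5 + w}$)
$\frac{-3637146 - 4202506}{-4879812 + o{\left(-1864,251 \right)}} = \frac{-3637146 - 4202506}{-4879812 + \sqrt{5 - 1864}} = - \frac{7839652}{-4879812 + \sqrt{-1859}} = - \frac{7839652}{-4879812 + 13 i \sqrt{11}}$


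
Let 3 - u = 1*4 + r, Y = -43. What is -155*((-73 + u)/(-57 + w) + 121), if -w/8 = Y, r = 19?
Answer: -5368270/287 ≈ -18705.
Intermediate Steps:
w = 344 (w = -8*(-43) = 344)
u = -20 (u = 3 - (1*4 + 19) = 3 - (4 + 19) = 3 - 1*23 = 3 - 23 = -20)
-155*((-73 + u)/(-57 + w) + 121) = -155*((-73 - 20)/(-57 + 344) + 121) = -155*(-93/287 + 121) = -155*34634/287 = -5368270/287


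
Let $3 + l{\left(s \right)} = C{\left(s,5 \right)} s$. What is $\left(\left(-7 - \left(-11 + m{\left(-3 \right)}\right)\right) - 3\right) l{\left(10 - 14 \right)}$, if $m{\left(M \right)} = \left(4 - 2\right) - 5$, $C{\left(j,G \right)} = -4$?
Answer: $52$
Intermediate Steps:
$m{\left(M \right)} = -3$ ($m{\left(M \right)} = 2 - 5 = -3$)
$l{\left(s \right)} = -3 - 4 s$
$\left(\left(-7 - \left(-11 + m{\left(-3 \right)}\right)\right) - 3\right) l{\left(10 - 14 \right)} = \left(\left(-7 + \left(11 - -3\right)\right) - 3\right) \left(-3 - 4 \left(10 - 14\right)\right) = \left(\left(-7 + \left(11 + 3\right)\right) - 3\right) \left(-3 - -16\right) = \left(\left(-7 + 14\right) - 3\right) \left(-3 + 16\right) = \left(7 - 3\right) 13 = 4 \cdot 13 = 52$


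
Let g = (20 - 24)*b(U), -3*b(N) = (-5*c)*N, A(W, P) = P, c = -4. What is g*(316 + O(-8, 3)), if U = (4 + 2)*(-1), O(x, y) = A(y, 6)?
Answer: -51520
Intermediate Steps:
O(x, y) = 6
U = -6 (U = 6*(-1) = -6)
b(N) = -20*N/3 (b(N) = -(-5*(-4))*N/3 = -20*N/3)
g = -160 (g = (20 - 24)*(-20/3*(-6)) = -4*40 = -160)
g*(316 + O(-8, 3)) = -160*(316 + 6) = -160*322 = -51520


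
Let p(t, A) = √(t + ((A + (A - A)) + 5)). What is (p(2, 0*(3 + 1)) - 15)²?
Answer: (15 - √7)² ≈ 152.63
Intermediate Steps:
p(t, A) = √(5 + A + t) (p(t, A) = √(t + ((A + 0) + 5)) = √(t + (A + 5)) = √(t + (5 + A)) = √(5 + A + t))
(p(2, 0*(3 + 1)) - 15)² = (√(5 + 0*(3 + 1) + 2) - 15)² = (√(5 + 0*4 + 2) - 15)² = (√(5 + 0 + 2) - 15)² = (√7 - 15)² = (-15 + √7)²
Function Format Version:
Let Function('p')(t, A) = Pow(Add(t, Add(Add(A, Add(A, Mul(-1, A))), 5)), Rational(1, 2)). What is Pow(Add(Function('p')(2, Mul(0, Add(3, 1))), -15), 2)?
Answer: Pow(Add(15, Mul(-1, Pow(7, Rational(1, 2)))), 2) ≈ 152.63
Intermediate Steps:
Function('p')(t, A) = Pow(Add(5, A, t), Rational(1, 2)) (Function('p')(t, A) = Pow(Add(t, Add(Add(A, 0), 5)), Rational(1, 2)) = Pow(Add(t, Add(A, 5)), Rational(1, 2)) = Pow(Add(t, Add(5, A)), Rational(1, 2)) = Pow(Add(5, A, t), Rational(1, 2)))
Pow(Add(Function('p')(2, Mul(0, Add(3, 1))), -15), 2) = Pow(Add(Pow(Add(5, Mul(0, Add(3, 1)), 2), Rational(1, 2)), -15), 2) = Pow(Add(Pow(Add(5, Mul(0, 4), 2), Rational(1, 2)), -15), 2) = Pow(Add(Pow(Add(5, 0, 2), Rational(1, 2)), -15), 2) = Pow(Add(Pow(7, Rational(1, 2)), -15), 2) = Pow(Add(-15, Pow(7, Rational(1, 2))), 2)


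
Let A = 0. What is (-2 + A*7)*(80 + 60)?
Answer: -280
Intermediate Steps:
(-2 + A*7)*(80 + 60) = (-2 + 0*7)*(80 + 60) = (-2 + 0)*140 = -2*140 = -280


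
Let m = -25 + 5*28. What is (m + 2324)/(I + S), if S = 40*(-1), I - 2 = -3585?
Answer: -2439/3623 ≈ -0.67320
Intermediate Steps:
I = -3583 (I = 2 - 3585 = -3583)
m = 115 (m = -25 + 140 = 115)
S = -40
(m + 2324)/(I + S) = (115 + 2324)/(-3583 - 40) = 2439/(-3623) = 2439*(-1/3623) = -2439/3623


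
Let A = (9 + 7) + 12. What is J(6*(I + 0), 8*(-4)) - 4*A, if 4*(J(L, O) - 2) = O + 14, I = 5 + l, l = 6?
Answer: -229/2 ≈ -114.50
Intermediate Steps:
I = 11 (I = 5 + 6 = 11)
J(L, O) = 11/2 + O/4 (J(L, O) = 2 + (O + 14)/4 = 2 + (14 + O)/4 = 2 + (7/2 + O/4) = 11/2 + O/4)
A = 28 (A = 16 + 12 = 28)
J(6*(I + 0), 8*(-4)) - 4*A = (11/2 + (8*(-4))/4) - 4*28 = (11/2 + (¼)*(-32)) - 112 = (11/2 - 8) - 112 = -5/2 - 112 = -229/2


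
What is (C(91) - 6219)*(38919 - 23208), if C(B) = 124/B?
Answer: -8889362355/91 ≈ -9.7685e+7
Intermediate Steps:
(C(91) - 6219)*(38919 - 23208) = (124/91 - 6219)*(38919 - 23208) = (124*(1/91) - 6219)*15711 = (124/91 - 6219)*15711 = -565805/91*15711 = -8889362355/91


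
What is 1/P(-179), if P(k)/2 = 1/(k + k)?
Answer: -179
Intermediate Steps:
P(k) = 1/k (P(k) = 2/(k + k) = 2/((2*k)) = 2*(1/(2*k)) = 1/k)
1/P(-179) = 1/(1/(-179)) = 1/(-1/179) = -179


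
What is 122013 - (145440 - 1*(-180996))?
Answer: -204423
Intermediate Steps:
122013 - (145440 - 1*(-180996)) = 122013 - (145440 + 180996) = 122013 - 1*326436 = 122013 - 326436 = -204423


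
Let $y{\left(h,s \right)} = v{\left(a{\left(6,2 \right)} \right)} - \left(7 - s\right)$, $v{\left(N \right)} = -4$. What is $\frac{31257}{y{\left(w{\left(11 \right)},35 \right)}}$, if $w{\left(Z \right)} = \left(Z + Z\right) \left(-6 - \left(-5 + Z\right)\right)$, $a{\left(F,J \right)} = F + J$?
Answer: $\frac{10419}{8} \approx 1302.4$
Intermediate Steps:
$w{\left(Z \right)} = 2 Z \left(-1 - Z\right)$
$y{\left(h,s \right)} = -11 + s$ ($y{\left(h,s \right)} = -4 - \left(7 - s\right) = -4 + \left(-7 + s\right) = -11 + s$)
$\frac{31257}{y{\left(w{\left(11 \right)},35 \right)}} = \frac{31257}{-11 + 35} = \frac{31257}{24} = 31257 \cdot \frac{1}{24} = \frac{10419}{8}$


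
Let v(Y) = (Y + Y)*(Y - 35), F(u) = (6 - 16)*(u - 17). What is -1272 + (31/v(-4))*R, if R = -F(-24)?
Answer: -204787/156 ≈ -1312.7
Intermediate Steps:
F(u) = 170 - 10*u (F(u) = -10*(-17 + u) = 170 - 10*u)
v(Y) = 2*Y*(-35 + Y) (v(Y) = (2*Y)*(-35 + Y) = 2*Y*(-35 + Y))
R = -410 (R = -(170 - 10*(-24)) = -(170 + 240) = -1*410 = -410)
-1272 + (31/v(-4))*R = -1272 + (31/((2*(-4)*(-35 - 4))))*(-410) = -1272 + (31/((2*(-4)*(-39))))*(-410) = -1272 + (31/312)*(-410) = -1272 - 6355/156 = -204787/156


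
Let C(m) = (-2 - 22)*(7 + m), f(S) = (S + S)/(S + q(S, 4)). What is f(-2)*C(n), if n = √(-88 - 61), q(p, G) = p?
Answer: -168 - 24*I*√149 ≈ -168.0 - 292.96*I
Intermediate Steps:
n = I*√149 (n = √(-149) = I*√149 ≈ 12.207*I)
f(S) = 1 (f(S) = (S + S)/(S + S) = (2*S)/((2*S)) = (2*S)*(1/(2*S)) = 1)
C(m) = -168 - 24*m (C(m) = -24*(7 + m) = -168 - 24*m)
f(-2)*C(n) = 1*(-168 - 24*I*√149) = -168 - 24*I*√149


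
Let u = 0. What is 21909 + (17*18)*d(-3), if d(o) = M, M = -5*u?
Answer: 21909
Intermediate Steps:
M = 0 (M = -5*0 = 0)
d(o) = 0
21909 + (17*18)*d(-3) = 21909 + (17*18)*0 = 21909 + 306*0 = 21909 + 0 = 21909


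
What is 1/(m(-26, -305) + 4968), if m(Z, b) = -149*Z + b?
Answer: 1/8537 ≈ 0.00011714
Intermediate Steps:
m(Z, b) = b - 149*Z
1/(m(-26, -305) + 4968) = 1/((-305 - 149*(-26)) + 4968) = 1/((-305 + 3874) + 4968) = 1/(3569 + 4968) = 1/8537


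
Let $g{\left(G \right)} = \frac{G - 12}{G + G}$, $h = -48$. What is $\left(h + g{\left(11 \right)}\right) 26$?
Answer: $- \frac{13741}{11} \approx -1249.2$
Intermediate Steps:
$g{\left(G \right)} = \frac{-12 + G}{2 G}$
$\left(h + g{\left(11 \right)}\right) 26 = \left(-48 + \frac{-12 + 11}{2 \cdot 11}\right) 26 = \left(-48 + \frac{1}{2} \cdot \frac{1}{11} \left(-1\right)\right) 26 = \left(-48 - \frac{1}{22}\right) 26 = \left(- \frac{1057}{22}\right) 26 = - \frac{13741}{11}$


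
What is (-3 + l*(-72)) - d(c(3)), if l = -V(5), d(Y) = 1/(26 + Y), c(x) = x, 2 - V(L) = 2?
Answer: -88/29 ≈ -3.0345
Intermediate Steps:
V(L) = 0 (V(L) = 2 - 1*2 = 2 - 2 = 0)
l = 0 (l = -1*0 = 0)
(-3 + l*(-72)) - d(c(3)) = (-3 + 0*(-72)) - 1/(26 + 3) = (-3 + 0) - 1/29 = -3 - 1*1/29 = -3 - 1/29 = -88/29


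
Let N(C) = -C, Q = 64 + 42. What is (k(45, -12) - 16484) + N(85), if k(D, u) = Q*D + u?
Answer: -11811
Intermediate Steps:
Q = 106
k(D, u) = u + 106*D (k(D, u) = 106*D + u = u + 106*D)
(k(45, -12) - 16484) + N(85) = ((-12 + 106*45) - 16484) - 1*85 = ((-12 + 4770) - 16484) - 85 = (4758 - 16484) - 85 = -11726 - 85 = -11811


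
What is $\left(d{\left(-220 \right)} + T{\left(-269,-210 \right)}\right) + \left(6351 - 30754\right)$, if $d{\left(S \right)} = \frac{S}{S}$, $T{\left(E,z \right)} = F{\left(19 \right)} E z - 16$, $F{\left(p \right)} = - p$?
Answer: $-1097728$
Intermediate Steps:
$T{\left(E,z \right)} = -16 - 19 E z$ ($T{\left(E,z \right)} = \left(-1\right) 19 E z - 16 = - 19 E z - 16 = -16 - 19 E z$)
$d{\left(S \right)} = 1$
$\left(d{\left(-220 \right)} + T{\left(-269,-210 \right)}\right) + \left(6351 - 30754\right) = \left(1 - \left(16 - -1073310\right)\right) + \left(6351 - 30754\right) = \left(1 - 1073326\right) + \left(6351 - 30754\right) = \left(1 - 1073326\right) - 24403 = -1073325 - 24403 = -1097728$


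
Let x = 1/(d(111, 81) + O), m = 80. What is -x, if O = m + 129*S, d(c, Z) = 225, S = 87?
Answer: -1/11528 ≈ -8.6745e-5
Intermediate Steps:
O = 11303 (O = 80 + 129*87 = 80 + 11223 = 11303)
x = 1/11528 (x = 1/(225 + 11303) = 1/11528 ≈ 8.6745e-5)
-x = -1*1/11528 = -1/11528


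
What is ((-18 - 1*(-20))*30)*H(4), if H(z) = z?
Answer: 240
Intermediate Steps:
((-18 - 1*(-20))*30)*H(4) = ((-18 - 1*(-20))*30)*4 = ((-18 + 20)*30)*4 = (2*30)*4 = 60*4 = 240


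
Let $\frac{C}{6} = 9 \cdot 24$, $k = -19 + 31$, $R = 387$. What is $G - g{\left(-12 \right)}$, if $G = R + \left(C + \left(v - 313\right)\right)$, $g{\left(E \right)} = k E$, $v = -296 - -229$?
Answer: $1447$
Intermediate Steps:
$k = 12$
$C = 1296$ ($C = 6 \cdot 9 \cdot 24 = 6 \cdot 216 = 1296$)
$v = -67$ ($v = -296 + 229 = -67$)
$g{\left(E \right)} = 12 E$
$G = 1303$ ($G = 387 + \left(1296 - 380\right) = 387 + 916 = 1303$)
$G - g{\left(-12 \right)} = 1303 - 12 \left(-12\right) = 1303 - -144 = 1303 + 144 = 1447$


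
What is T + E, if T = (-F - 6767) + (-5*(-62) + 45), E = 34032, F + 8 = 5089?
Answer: 22539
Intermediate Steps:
F = 5081 (F = -8 + 5089 = 5081)
T = -11493 (T = (-1*5081 - 6767) + (-5*(-62) + 45) = (-5081 - 6767) + (310 + 45) = -11848 + 355 = -11493)
T + E = -11493 + 34032 = 22539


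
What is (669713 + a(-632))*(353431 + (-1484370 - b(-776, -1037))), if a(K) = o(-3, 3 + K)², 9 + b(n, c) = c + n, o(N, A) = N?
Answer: -756194495474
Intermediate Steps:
b(n, c) = -9 + c + n (b(n, c) = -9 + (c + n) = -9 + c + n)
a(K) = 9 (a(K) = (-3)² = 9)
(669713 + a(-632))*(353431 + (-1484370 - b(-776, -1037))) = (669713 + 9)*(353431 + (-1484370 - (-9 - 1037 - 776))) = 669722*(353431 + (-1484370 - 1*(-1822))) = 669722*(353431 + (-1484370 + 1822)) = 669722*(353431 - 1482548) = 669722*(-1129117) = -756194495474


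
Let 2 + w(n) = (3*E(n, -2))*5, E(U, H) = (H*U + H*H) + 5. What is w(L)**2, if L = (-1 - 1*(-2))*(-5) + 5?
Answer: 17689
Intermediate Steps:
E(U, H) = 5 + H**2 + H*U (E(U, H) = (H*U + H**2) + 5 = (H**2 + H*U) + 5 = 5 + H**2 + H*U)
L = 0 (L = (-1 + 2)*(-5) + 5 = 1*(-5) + 5 = -5 + 5 = 0)
w(n) = 133 - 30*n (w(n) = -2 + (3*(5 + (-2)**2 - 2*n))*5 = -2 + (3*(5 + 4 - 2*n))*5 = -2 + (3*(9 - 2*n))*5 = -2 + (27 - 6*n)*5 = -2 + (135 - 30*n) = 133 - 30*n)
w(L)**2 = (133 - 30*0)**2 = (133 + 0)**2 = 133**2 = 17689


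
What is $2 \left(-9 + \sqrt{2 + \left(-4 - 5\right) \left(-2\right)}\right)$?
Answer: $-18 + 4 \sqrt{5} \approx -9.0557$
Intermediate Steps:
$2 \left(-9 + \sqrt{2 + \left(-4 - 5\right) \left(-2\right)}\right) = 2 \left(-9 + \sqrt{2 - -18}\right) = 2 \left(-9 + \sqrt{2 + 18}\right) = 2 \left(-9 + \sqrt{20}\right) = 2 \left(-9 + 2 \sqrt{5}\right) = -18 + 4 \sqrt{5}$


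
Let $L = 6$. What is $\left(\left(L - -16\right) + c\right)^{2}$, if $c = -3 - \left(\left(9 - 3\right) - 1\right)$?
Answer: $196$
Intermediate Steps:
$c = -8$ ($c = -3 - \left(6 - 1\right) = -3 - 5 = -8$)
$\left(\left(L - -16\right) + c\right)^{2} = \left(\left(6 - -16\right) - 8\right)^{2} = \left(\left(6 + 16\right) - 8\right)^{2} = \left(22 - 8\right)^{2} = 14^{2} = 196$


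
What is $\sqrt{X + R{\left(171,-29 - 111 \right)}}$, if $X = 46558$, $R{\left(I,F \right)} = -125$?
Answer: $\sqrt{46433} \approx 215.48$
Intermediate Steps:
$\sqrt{X + R{\left(171,-29 - 111 \right)}} = \sqrt{46558 - 125} = \sqrt{46433}$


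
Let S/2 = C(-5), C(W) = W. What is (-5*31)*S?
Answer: 1550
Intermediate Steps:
S = -10 (S = 2*(-5) = -10)
(-5*31)*S = -5*31*(-10) = -155*(-10) = 1550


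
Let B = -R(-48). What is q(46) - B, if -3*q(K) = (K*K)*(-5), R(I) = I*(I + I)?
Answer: 24404/3 ≈ 8134.7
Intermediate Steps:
R(I) = 2*I**2 (R(I) = I*(2*I) = 2*I**2)
q(K) = 5*K**2/3 (q(K) = -K*K*(-5)/3 = -K**2*(-5)/3 = -(-5)*K**2/3 = 5*K**2/3)
B = -4608 (B = -2*(-48)**2 = -2*2304 = -1*4608 = -4608)
q(46) - B = (5/3)*46**2 - 1*(-4608) = (5/3)*2116 + 4608 = 10580/3 + 4608 = 24404/3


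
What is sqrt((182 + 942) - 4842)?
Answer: 13*I*sqrt(22) ≈ 60.975*I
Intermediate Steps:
sqrt((182 + 942) - 4842) = sqrt(1124 - 4842) = sqrt(-3718) = 13*I*sqrt(22)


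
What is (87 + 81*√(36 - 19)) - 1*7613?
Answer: -7526 + 81*√17 ≈ -7192.0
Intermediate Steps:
(87 + 81*√(36 - 19)) - 1*7613 = (87 + 81*√17) - 7613 = -7526 + 81*√17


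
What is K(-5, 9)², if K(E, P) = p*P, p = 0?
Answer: 0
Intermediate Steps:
K(E, P) = 0 (K(E, P) = 0*P = 0)
K(-5, 9)² = 0² = 0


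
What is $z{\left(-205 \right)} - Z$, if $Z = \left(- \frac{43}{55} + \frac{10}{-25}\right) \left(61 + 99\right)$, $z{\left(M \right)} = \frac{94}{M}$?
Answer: $\frac{425366}{2255} \approx 188.63$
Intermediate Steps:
$Z = - \frac{2080}{11}$ ($Z = \left(\left(-43\right) \frac{1}{55} + 10 \left(- \frac{1}{25}\right)\right) 160 = \left(- \frac{43}{55} - \frac{2}{5}\right) 160 = \left(- \frac{13}{11}\right) 160 = - \frac{2080}{11} \approx -189.09$)
$z{\left(-205 \right)} - Z = \frac{94}{-205} - - \frac{2080}{11} = 94 \left(- \frac{1}{205}\right) + \frac{2080}{11} = - \frac{94}{205} + \frac{2080}{11} = \frac{425366}{2255}$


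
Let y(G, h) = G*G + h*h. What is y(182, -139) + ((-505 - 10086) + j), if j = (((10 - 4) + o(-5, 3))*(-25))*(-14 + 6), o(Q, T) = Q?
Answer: 42054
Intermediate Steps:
j = 200 (j = (((10 - 4) - 5)*(-25))*(-14 + 6) = ((6 - 5)*(-25))*(-8) = (1*(-25))*(-8) = -25*(-8) = 200)
y(G, h) = G**2 + h**2
y(182, -139) + ((-505 - 10086) + j) = (182**2 + (-139)**2) + ((-505 - 10086) + 200) = (33124 + 19321) + (-10591 + 200) = 52445 - 10391 = 42054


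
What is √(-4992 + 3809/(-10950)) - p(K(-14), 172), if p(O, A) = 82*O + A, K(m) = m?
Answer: 976 + I*√23943799542/2190 ≈ 976.0 + 70.656*I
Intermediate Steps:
p(O, A) = A + 82*O
√(-4992 + 3809/(-10950)) - p(K(-14), 172) = √(-4992 + 3809/(-10950)) - (172 + 82*(-14)) = √(-4992 + 3809*(-1/10950)) - (172 - 1148) = √(-4992 - 3809/10950) - 1*(-976) = √(-54666209/10950) + 976 = I*√23943799542/2190 + 976 = 976 + I*√23943799542/2190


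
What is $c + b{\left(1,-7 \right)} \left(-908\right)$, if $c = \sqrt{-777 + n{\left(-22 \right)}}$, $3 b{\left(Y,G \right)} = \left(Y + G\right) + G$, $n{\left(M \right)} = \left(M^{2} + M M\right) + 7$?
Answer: $\frac{11804}{3} + 3 \sqrt{22} \approx 3948.7$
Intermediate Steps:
$n{\left(M \right)} = 7 + 2 M^{2}$ ($n{\left(M \right)} = \left(M^{2} + M^{2}\right) + 7 = 2 M^{2} + 7 = 7 + 2 M^{2}$)
$b{\left(Y,G \right)} = \frac{Y}{3} + \frac{2 G}{3}$ ($b{\left(Y,G \right)} = \frac{\left(Y + G\right) + G}{3} = \frac{\left(G + Y\right) + G}{3} = \frac{Y + 2 G}{3} = \frac{Y}{3} + \frac{2 G}{3}$)
$c = 3 \sqrt{22}$ ($c = \sqrt{-777 + \left(7 + 2 \left(-22\right)^{2}\right)} = \sqrt{-777 + \left(7 + 2 \cdot 484\right)} = \sqrt{-777 + \left(7 + 968\right)} = \sqrt{-777 + 975} = \sqrt{198} = 3 \sqrt{22} \approx 14.071$)
$c + b{\left(1,-7 \right)} \left(-908\right) = 3 \sqrt{22} + \left(\frac{1}{3} \cdot 1 + \frac{2}{3} \left(-7\right)\right) \left(-908\right) = 3 \sqrt{22} + \left(\frac{1}{3} - \frac{14}{3}\right) \left(-908\right) = 3 \sqrt{22} - - \frac{11804}{3} = 3 \sqrt{22} + \frac{11804}{3} = \frac{11804}{3} + 3 \sqrt{22}$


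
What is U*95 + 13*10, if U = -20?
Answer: -1770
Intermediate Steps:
U*95 + 13*10 = -20*95 + 13*10 = -1900 + 130 = -1770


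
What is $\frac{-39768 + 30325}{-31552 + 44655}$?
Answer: $- \frac{9443}{13103} \approx -0.72067$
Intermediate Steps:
$\frac{-39768 + 30325}{-31552 + 44655} = - \frac{9443}{13103}$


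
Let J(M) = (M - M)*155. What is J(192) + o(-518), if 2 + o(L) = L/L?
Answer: -1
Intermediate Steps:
J(M) = 0 (J(M) = 0*155 = 0)
o(L) = -1 (o(L) = -2 + L/L = -2 + 1 = -1)
J(192) + o(-518) = 0 - 1 = -1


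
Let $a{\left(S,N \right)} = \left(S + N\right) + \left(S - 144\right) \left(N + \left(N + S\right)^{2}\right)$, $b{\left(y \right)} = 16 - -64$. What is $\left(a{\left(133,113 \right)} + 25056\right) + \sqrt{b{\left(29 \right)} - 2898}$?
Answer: $-641617 + i \sqrt{2818} \approx -6.4162 \cdot 10^{5} + 53.085 i$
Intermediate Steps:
$b{\left(y \right)} = 80$ ($b{\left(y \right)} = 16 + 64 = 80$)
$a{\left(S,N \right)} = N + S + \left(-144 + S\right) \left(N + \left(N + S\right)^{2}\right)$ ($a{\left(S,N \right)} = \left(N + S\right) + \left(-144 + S\right) \left(N + \left(N + S\right)^{2}\right) = N + S + \left(-144 + S\right) \left(N + \left(N + S\right)^{2}\right)$)
$\left(a{\left(133,113 \right)} + 25056\right) + \sqrt{b{\left(29 \right)} - 2898} = \left(\left(133 - 144 \left(113 + 133\right)^{2} - 16159 + 113 \cdot 133 + 133 \left(113 + 133\right)^{2}\right) + 25056\right) + \sqrt{80 - 2898} = \left(\left(133 - 144 \cdot 246^{2} - 16159 + 15029 + 133 \cdot 246^{2}\right) + 25056\right) + \sqrt{-2818} = \left(\left(133 - 8714304 - 16159 + 15029 + 133 \cdot 60516\right) + 25056\right) + i \sqrt{2818} = \left(\left(133 - 8714304 - 16159 + 15029 + 8048628\right) + 25056\right) + i \sqrt{2818} = \left(-666673 + 25056\right) + i \sqrt{2818} = -641617 + i \sqrt{2818}$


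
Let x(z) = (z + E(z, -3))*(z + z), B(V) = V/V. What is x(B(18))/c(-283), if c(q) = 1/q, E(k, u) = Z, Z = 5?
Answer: -3396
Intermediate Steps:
E(k, u) = 5
B(V) = 1
x(z) = 2*z*(5 + z) (x(z) = (z + 5)*(z + z) = (5 + z)*(2*z) = 2*z*(5 + z))
x(B(18))/c(-283) = (2*1*(5 + 1))/(1/(-283)) = (2*1*6)/(-1/283) = 12*(-283) = -3396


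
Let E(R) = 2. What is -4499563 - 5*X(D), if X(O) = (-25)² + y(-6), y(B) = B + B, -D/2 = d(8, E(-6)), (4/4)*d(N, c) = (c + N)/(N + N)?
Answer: -4502628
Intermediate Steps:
d(N, c) = (N + c)/(2*N) (d(N, c) = (c + N)/(N + N) = (N + c)/((2*N)) = (N + c)*(1/(2*N)) = (N + c)/(2*N))
D = -5/4 (D = -(8 + 2)/8 = -10/8 = -2*5/8 = -5/4 ≈ -1.2500)
y(B) = 2*B
X(O) = 613 (X(O) = (-25)² + 2*(-6) = 625 - 12 = 613)
-4499563 - 5*X(D) = -4499563 - 5*613 = -4499563 - 1*3065 = -4499563 - 3065 = -4502628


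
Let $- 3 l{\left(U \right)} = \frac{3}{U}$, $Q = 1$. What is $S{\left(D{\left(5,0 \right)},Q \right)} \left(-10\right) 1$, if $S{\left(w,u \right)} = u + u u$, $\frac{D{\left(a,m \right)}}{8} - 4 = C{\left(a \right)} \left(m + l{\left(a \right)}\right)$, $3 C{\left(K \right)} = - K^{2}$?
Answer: $-20$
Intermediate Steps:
$l{\left(U \right)} = - \frac{1}{U}$ ($l{\left(U \right)} = - \frac{3 \frac{1}{U}}{3} = - \frac{1}{U}$)
$C{\left(K \right)} = - \frac{K^{2}}{3}$ ($C{\left(K \right)} = \frac{\left(-1\right) K^{2}}{3} = - \frac{K^{2}}{3}$)
$D{\left(a,m \right)} = 32 - \frac{8 a^{2} \left(m - \frac{1}{a}\right)}{3}$ ($D{\left(a,m \right)} = 32 + 8 - \frac{a^{2}}{3} \left(m - \frac{1}{a}\right) = 32 + 8 \left(- \frac{a^{2} \left(m - \frac{1}{a}\right)}{3}\right) = 32 - \frac{8 a^{2} \left(m - \frac{1}{a}\right)}{3}$)
$S{\left(w,u \right)} = u + u^{2}$
$S{\left(D{\left(5,0 \right)},Q \right)} \left(-10\right) 1 = 1 \left(1 + 1\right) \left(-10\right) 1 = 1 \cdot 2 \left(-10\right) 1 = 2 \left(-10\right) 1 = \left(-20\right) 1 = -20$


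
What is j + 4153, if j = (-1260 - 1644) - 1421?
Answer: -172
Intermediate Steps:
j = -4325 (j = -2904 - 1421 = -4325)
j + 4153 = -4325 + 4153 = -172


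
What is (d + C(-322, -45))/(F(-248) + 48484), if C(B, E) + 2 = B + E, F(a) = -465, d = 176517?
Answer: 176148/48019 ≈ 3.6683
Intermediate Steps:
C(B, E) = -2 + B + E (C(B, E) = -2 + (B + E) = -2 + B + E)
(d + C(-322, -45))/(F(-248) + 48484) = (176517 + (-2 - 322 - 45))/(-465 + 48484) = (176517 - 369)/48019 = 176148*(1/48019) = 176148/48019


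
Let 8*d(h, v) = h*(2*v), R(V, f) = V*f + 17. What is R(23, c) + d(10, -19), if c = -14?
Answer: -705/2 ≈ -352.50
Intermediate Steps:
R(V, f) = 17 + V*f
d(h, v) = h*v/4 (d(h, v) = (h*(2*v))/8 = (2*h*v)/8 = h*v/4)
R(23, c) + d(10, -19) = (17 + 23*(-14)) + (¼)*10*(-19) = (17 - 322) - 95/2 = -305 - 95/2 = -705/2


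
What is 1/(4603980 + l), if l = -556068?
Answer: 1/4047912 ≈ 2.4704e-7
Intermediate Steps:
1/(4603980 + l) = 1/(4603980 - 556068) = 1/4047912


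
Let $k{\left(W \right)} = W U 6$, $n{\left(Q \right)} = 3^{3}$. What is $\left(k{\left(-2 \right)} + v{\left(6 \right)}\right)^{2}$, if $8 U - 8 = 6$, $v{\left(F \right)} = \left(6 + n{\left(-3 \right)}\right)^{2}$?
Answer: $1140624$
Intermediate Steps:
$n{\left(Q \right)} = 27$
$v{\left(F \right)} = 1089$ ($v{\left(F \right)} = \left(6 + 27\right)^{2} = 33^{2} = 1089$)
$U = \frac{7}{4}$ ($U = 1 + \frac{1}{8} \cdot 6 = 1 + \frac{3}{4} = \frac{7}{4} \approx 1.75$)
$k{\left(W \right)} = \frac{21 W}{2}$ ($k{\left(W \right)} = W \frac{7}{4} \cdot 6 = \frac{7 W}{4} \cdot 6 = \frac{21 W}{2}$)
$\left(k{\left(-2 \right)} + v{\left(6 \right)}\right)^{2} = \left(\frac{21}{2} \left(-2\right) + 1089\right)^{2} = \left(-21 + 1089\right)^{2} = 1068^{2} = 1140624$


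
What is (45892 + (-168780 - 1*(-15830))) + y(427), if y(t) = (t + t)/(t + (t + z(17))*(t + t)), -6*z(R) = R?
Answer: -136391889/1274 ≈ -1.0706e+5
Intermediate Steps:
z(R) = -R/6
y(t) = 2*t/(t + 2*t*(-17/6 + t)) (y(t) = (t + t)/(t + (t - 1/6*17)*(t + t)) = (2*t)/(t + (t - 17/6)*(2*t)) = (2*t)/(t + (-17/6 + t)*(2*t)) = (2*t)/(t + 2*t*(-17/6 + t)) = 2*t/(t + 2*t*(-17/6 + t)))
(45892 + (-168780 - 1*(-15830))) + y(427) = (45892 + (-168780 - 1*(-15830))) + 3/(-7 + 3*427) = (45892 + (-168780 + 15830)) + 3/(-7 + 1281) = (45892 - 152950) + 3/1274 = -107058 + 3*(1/1274) = -107058 + 3/1274 = -136391889/1274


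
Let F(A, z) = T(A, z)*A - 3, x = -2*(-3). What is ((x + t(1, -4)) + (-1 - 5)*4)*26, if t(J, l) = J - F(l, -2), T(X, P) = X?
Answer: -780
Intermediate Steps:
x = 6
F(A, z) = -3 + A**2 (F(A, z) = A*A - 3 = A**2 - 3 = -3 + A**2)
t(J, l) = 3 + J - l**2 (t(J, l) = J - (-3 + l**2) = J + (3 - l**2) = 3 + J - l**2)
((x + t(1, -4)) + (-1 - 5)*4)*26 = ((6 + (3 + 1 - 1*(-4)**2)) + (-1 - 5)*4)*26 = ((6 + (3 + 1 - 1*16)) - 6*4)*26 = ((6 + (3 + 1 - 16)) - 24)*26 = ((6 - 12) - 24)*26 = (-6 - 24)*26 = -30*26 = -780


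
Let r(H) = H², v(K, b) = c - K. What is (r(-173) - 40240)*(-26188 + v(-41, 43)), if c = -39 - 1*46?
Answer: 270478152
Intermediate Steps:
c = -85 (c = -39 - 46 = -85)
v(K, b) = -85 - K
(r(-173) - 40240)*(-26188 + v(-41, 43)) = ((-173)² - 40240)*(-26188 + (-85 - 1*(-41))) = (29929 - 40240)*(-26188 + (-85 + 41)) = -10311*(-26188 - 44) = -10311*(-26232) = 270478152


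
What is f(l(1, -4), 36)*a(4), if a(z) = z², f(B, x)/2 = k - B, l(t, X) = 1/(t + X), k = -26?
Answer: -2464/3 ≈ -821.33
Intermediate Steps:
l(t, X) = 1/(X + t)
f(B, x) = -52 - 2*B (f(B, x) = 2*(-26 - B) = -52 - 2*B)
f(l(1, -4), 36)*a(4) = (-52 - 2/(-4 + 1))*4² = (-52 - 2/(-3))*16 = (-52 - 2*(-⅓))*16 = (-52 + ⅔)*16 = -154/3*16 = -2464/3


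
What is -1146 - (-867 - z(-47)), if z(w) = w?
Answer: -326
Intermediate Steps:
-1146 - (-867 - z(-47)) = -1146 - (-867 - 1*(-47)) = -1146 - (-867 + 47) = -1146 - 1*(-820) = -1146 + 820 = -326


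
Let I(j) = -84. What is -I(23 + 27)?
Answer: 84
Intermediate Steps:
-I(23 + 27) = -1*(-84) = 84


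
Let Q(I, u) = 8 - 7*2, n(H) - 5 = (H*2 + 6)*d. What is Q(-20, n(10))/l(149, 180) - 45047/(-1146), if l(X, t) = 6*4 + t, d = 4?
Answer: 382613/9741 ≈ 39.279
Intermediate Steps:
l(X, t) = 24 + t
n(H) = 29 + 8*H (n(H) = 5 + (H*2 + 6)*4 = 5 + (2*H + 6)*4 = 5 + (6 + 2*H)*4 = 5 + (24 + 8*H) = 29 + 8*H)
Q(I, u) = -6 (Q(I, u) = 8 - 14 = -6)
Q(-20, n(10))/l(149, 180) - 45047/(-1146) = -6/(24 + 180) - 45047/(-1146) = -6/204 - 45047*(-1/1146) = -6*1/204 + 45047/1146 = -1/34 + 45047/1146 = 382613/9741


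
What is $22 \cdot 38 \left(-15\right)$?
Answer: $-12540$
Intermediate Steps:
$22 \cdot 38 \left(-15\right) = 836 \left(-15\right) = -12540$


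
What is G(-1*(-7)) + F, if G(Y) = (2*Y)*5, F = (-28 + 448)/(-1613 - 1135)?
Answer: 15995/229 ≈ 69.847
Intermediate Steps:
F = -35/229 (F = 420/(-2748) = 420*(-1/2748) = -35/229 ≈ -0.15284)
G(Y) = 10*Y
G(-1*(-7)) + F = 10*(-1*(-7)) - 35/229 = 10*7 - 35/229 = 70 - 35/229 = 15995/229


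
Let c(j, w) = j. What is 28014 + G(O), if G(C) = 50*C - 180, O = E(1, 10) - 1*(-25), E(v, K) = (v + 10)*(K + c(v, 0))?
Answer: 35134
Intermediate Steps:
E(v, K) = (10 + v)*(K + v) (E(v, K) = (v + 10)*(K + v) = (10 + v)*(K + v))
O = 146 (O = (1**2 + 10*10 + 10*1 + 10*1) - 1*(-25) = (1 + 100 + 10 + 10) + 25 = 121 + 25 = 146)
G(C) = -180 + 50*C
28014 + G(O) = 28014 + (-180 + 50*146) = 28014 + (-180 + 7300) = 28014 + 7120 = 35134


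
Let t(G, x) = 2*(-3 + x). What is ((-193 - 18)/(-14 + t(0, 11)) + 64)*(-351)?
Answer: 29133/2 ≈ 14567.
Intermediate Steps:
t(G, x) = -6 + 2*x
((-193 - 18)/(-14 + t(0, 11)) + 64)*(-351) = ((-193 - 18)/(-14 + (-6 + 2*11)) + 64)*(-351) = (-211/(-14 + (-6 + 22)) + 64)*(-351) = (-211/(-14 + 16) + 64)*(-351) = (-211/2 + 64)*(-351) = -83/2*(-351) = 29133/2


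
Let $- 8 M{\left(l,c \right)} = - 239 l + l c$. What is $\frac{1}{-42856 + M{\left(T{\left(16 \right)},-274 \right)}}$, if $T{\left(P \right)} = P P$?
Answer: $- \frac{1}{26440} \approx -3.7821 \cdot 10^{-5}$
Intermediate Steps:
$T{\left(P \right)} = P^{2}$
$M{\left(l,c \right)} = \frac{239 l}{8} - \frac{c l}{8}$ ($M{\left(l,c \right)} = - \frac{- 239 l + l c}{8} = - \frac{- 239 l + c l}{8} = \frac{239 l}{8} - \frac{c l}{8}$)
$\frac{1}{-42856 + M{\left(T{\left(16 \right)},-274 \right)}} = \frac{1}{-42856 + \frac{16^{2} \left(239 - -274\right)}{8}} = \frac{1}{-42856 + \frac{1}{8} \cdot 256 \left(239 + 274\right)} = \frac{1}{-42856 + \frac{1}{8} \cdot 256 \cdot 513} = \frac{1}{-42856 + 16416} = \frac{1}{-26440} = - \frac{1}{26440}$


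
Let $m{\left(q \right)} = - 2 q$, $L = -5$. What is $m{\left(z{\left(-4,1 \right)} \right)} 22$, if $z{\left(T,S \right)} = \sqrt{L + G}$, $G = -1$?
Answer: $- 44 i \sqrt{6} \approx - 107.78 i$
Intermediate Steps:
$z{\left(T,S \right)} = i \sqrt{6}$ ($z{\left(T,S \right)} = \sqrt{-5 - 1} = \sqrt{-6} = i \sqrt{6}$)
$m{\left(z{\left(-4,1 \right)} \right)} 22 = - 2 i \sqrt{6} \cdot 22 = - 44 i \sqrt{6}$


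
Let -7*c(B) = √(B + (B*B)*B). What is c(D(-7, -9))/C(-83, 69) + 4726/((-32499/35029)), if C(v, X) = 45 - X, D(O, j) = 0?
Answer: -7197698/1413 ≈ -5093.9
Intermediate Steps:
c(B) = -√(B + B³)/7 (c(B) = -√(B + (B*B)*B)/7 = -√(B + B²*B)/7 = -√(B + B³)/7)
c(D(-7, -9))/C(-83, 69) + 4726/((-32499/35029)) = (-√(0 + 0³)/7)/(45 - 1*69) + 4726/((-32499/35029)) = (-√(0 + 0)/7)/(45 - 69) + 4726/((-32499*1/35029)) = -√0/7/(-24) + 4726/(-1413/1523) = -⅐*0*(-1/24) + 4726*(-1523/1413) = 0*(-1/24) - 7197698/1413 = 0 - 7197698/1413 = -7197698/1413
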